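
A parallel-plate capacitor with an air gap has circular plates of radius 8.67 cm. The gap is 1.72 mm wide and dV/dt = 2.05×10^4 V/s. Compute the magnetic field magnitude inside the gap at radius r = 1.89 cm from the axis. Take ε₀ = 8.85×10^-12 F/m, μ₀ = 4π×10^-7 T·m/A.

1.25×10^-12 T

I_d = C dV/dt with C = ε₀πR²/d = 1.215×10^-10 F, so I_d = (1.215×10^-10)(2.05×10^4) = 2.491×10^-6 A.
For r < R the Ampère–Maxwell law gives B(2πr) = μ₀ I_d (r²/R²), so B = μ₀ I_d r/(2πR²) = (4π×10^-7)(2.491×10^-6)(0.0189)/(2π·0.0867²) = 1.25×10^-12 T.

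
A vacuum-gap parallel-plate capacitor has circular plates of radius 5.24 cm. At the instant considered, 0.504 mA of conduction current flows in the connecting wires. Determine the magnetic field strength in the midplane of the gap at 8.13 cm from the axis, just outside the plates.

1.24×10^-9 T

By continuity the displacement current in the gap matches the conduction current: I_d = 5.04×10^-4 A.
For r ≥ R the full I_d is enclosed: B = μ₀ I_d/(2πr) = (4π×10^-7)(5.04×10^-4)/(2π·0.0813) = 1.24×10^-9 T.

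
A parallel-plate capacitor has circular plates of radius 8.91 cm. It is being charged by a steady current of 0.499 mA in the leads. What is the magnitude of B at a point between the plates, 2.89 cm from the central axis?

3.63×10^-10 T

By continuity the displacement current in the gap matches the conduction current: I_d = 4.99×10^-4 A.
An Ampèrian loop of radius r encloses a fraction (r/R)² of I_d. Then B·2πr = μ₀ I_d (r/R)², giving B = μ₀ I_d r/(2πR²) = 3.63×10^-10 T.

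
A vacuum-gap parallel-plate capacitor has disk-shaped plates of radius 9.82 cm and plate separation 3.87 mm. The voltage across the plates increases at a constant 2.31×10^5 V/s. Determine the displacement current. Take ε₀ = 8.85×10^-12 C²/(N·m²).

1.60×10^-5 A

E = V/d so dE/dt = (dV/dt)/d = 5.969×10^7 V/(m·s), and I_d = ε₀ A dE/dt = (8.85×10^-12)(0.03030)(5.969×10^7) = 1.60×10^-5 A.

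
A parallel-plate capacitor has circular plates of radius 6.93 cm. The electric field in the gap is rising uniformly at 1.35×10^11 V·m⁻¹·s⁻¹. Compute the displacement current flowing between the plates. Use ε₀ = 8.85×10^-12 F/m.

0.0180 A

I_d = ε₀ A (dE/dt) = (8.85×10^-12)(0.01509 m²)(1.35×10^11) = 0.0180 A.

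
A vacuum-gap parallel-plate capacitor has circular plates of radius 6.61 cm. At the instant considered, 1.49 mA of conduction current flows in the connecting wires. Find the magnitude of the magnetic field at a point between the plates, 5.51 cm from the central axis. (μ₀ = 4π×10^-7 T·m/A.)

3.76×10^-9 T

By continuity the displacement current in the gap matches the conduction current: I_d = 1.49×10^-3 A.
∮B·dl = μ₀ I_d,enc with I_d,enc = I_d r²/R² = 1.035×10^-3 A; so B = μ₀ I_d,enc/(2πr) = 3.76×10^-9 T.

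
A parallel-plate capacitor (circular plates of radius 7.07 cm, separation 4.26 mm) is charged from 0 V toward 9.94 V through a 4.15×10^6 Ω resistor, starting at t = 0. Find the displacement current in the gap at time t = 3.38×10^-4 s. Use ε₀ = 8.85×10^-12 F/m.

C = ε₀A/d = (8.85×10^-12)(0.01570)/(4.26×10^-3) = 3.262×10^-11 F and τ = RC = 1.354×10^-4 s. I_d in the gap equals the RC charging current.
I_d(t) = (V₀/R) e^(−t/τ) = 2.395×10^-6 · e^(−2.496) = 1.97×10^-7 A.

1.97×10^-7 A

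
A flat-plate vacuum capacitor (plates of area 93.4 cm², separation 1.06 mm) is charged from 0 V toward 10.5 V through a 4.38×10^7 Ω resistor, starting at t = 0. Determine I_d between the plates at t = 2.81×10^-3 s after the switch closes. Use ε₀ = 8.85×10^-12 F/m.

1.05×10^-7 A

C = ε₀A/d = (8.85×10^-12)(9.34×10^-3)/(1.06×10^-3) = 7.798×10^-11 F and τ = RC = 3.416×10^-3 s. I_d in the gap equals the RC charging current.
I_d(t) = (V₀/R) e^(−t/τ) = 2.397×10^-7 · e^(−0.8226) = 1.05×10^-7 A.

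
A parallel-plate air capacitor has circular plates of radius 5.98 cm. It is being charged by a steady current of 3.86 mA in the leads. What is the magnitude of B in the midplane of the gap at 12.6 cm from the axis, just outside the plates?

6.13×10^-9 T

Between the plates the displacement current equals the wire current: I_d = 3.86 mA = 3.86×10^-3 A.
Outside the plates the loop encloses all of I_d, so B·2πr = μ₀ I_d and B = 6.13×10^-9 T.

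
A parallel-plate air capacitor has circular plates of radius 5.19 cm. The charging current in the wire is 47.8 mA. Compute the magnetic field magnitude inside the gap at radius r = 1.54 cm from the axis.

5.47×10^-8 T

Between the plates the displacement current equals the wire current: I_d = 47.8 mA = 0.0478 A.
For r < R the Ampère–Maxwell law gives B(2πr) = μ₀ I_d (r²/R²), so B = μ₀ I_d r/(2πR²) = (4π×10^-7)(0.0478)(0.0154)/(2π·0.0519²) = 5.47×10^-8 T.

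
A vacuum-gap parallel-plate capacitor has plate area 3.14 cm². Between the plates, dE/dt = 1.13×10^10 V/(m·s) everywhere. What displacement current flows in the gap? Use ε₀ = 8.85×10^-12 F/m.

I_d = ε₀ A (dE/dt) = (8.85×10^-12)(3.14×10^-4 m²)(1.13×10^10) = 3.14×10^-5 A.

3.14×10^-5 A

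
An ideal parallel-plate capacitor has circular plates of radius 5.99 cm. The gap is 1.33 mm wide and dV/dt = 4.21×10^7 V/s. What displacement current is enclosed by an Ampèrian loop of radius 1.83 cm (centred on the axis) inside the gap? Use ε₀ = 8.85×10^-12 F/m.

dE/dt = (dV/dt)/d = 3.165×10^10 V/(m·s); I_d = ε₀(πR²)(dE/dt) = (8.85×10^-12)(0.01127)(3.165×10^10) = 3.157×10^-3 A.
Since J_d is uniform, the enclosed fraction is (r/R)² = 0.09334, giving I_d,enc = 2.95×10^-4 A.

2.95×10^-4 A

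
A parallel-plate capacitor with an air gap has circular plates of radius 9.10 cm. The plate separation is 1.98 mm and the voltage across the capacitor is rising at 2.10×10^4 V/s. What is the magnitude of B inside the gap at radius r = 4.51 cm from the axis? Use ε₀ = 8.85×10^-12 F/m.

With E = V/d, dE/dt = 1.061×10^7 V/(m·s) and πR² = 0.02602 m², giving I_d = ε₀ πR² dE/dt = 2.443×10^-6 A.
For r < R the Ampère–Maxwell law gives B(2πr) = μ₀ I_d (r²/R²), so B = μ₀ I_d r/(2πR²) = (4π×10^-7)(2.443×10^-6)(0.0451)/(2π·0.0910²) = 2.66×10^-12 T.

2.66×10^-12 T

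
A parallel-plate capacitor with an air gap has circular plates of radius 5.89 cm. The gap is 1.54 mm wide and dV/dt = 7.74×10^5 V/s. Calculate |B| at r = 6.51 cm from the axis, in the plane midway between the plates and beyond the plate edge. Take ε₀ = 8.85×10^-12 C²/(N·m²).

1.49×10^-10 T

With E = V/d, dE/dt = 5.026×10^8 V/(m·s) and πR² = 0.01090 m², giving I_d = ε₀ πR² dE/dt = 4.848×10^-5 A.
Outside the plates the loop encloses all of I_d, so B·2πr = μ₀ I_d and B = 1.49×10^-10 T.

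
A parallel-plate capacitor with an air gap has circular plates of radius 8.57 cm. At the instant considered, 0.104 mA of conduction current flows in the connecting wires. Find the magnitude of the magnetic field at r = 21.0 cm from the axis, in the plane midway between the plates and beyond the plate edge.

No conduction current crosses the gap, so I_d there equals the 1.04×10^-4 A in the leads.
With r > R the enclosed displacement current is the full I_d; B = μ₀ I_d / (2πr) = 9.90×10^-11 T.

9.90×10^-11 T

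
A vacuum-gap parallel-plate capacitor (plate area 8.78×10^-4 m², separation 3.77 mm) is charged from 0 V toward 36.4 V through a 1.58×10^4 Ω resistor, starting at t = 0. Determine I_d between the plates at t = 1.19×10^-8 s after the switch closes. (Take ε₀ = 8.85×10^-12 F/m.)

1.60×10^-3 A

C = ε₀A/d = (8.85×10^-12)(8.78×10^-4)/(3.77×10^-3) = 2.061×10^-12 F and τ = RC = 3.256×10^-8 s. I_d in the gap equals the RC charging current.
I_d(t) = (V₀/R) e^(−t/τ) = 2.304×10^-3 · e^(−0.3655) = 1.60×10^-3 A.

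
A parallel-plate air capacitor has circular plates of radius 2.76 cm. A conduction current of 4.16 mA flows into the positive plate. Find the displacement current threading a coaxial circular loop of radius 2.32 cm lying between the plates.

Between the plates the displacement current equals the wire current: I_d = 4.16 mA = 4.16×10^-3 A.
The field is uniform, so I_d,enc = I_d (r/R)² = (4.16×10^-3)(2.32/2.76)² = 2.94×10^-3 A.

2.94×10^-3 A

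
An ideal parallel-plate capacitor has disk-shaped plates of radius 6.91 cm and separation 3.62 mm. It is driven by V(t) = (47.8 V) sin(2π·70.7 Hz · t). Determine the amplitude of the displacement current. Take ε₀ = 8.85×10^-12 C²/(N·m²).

C = ε₀A/d = (8.85×10^-12)(0.01500)/(3.62×10^-3) = 3.667×10^-11 F; ω = 2πf = 444.2 rad/s.
I_d = C dV/dt, so |I_d|_max = C V₀ ω = (3.667×10^-11)(47.8)(444.2) = 7.79×10^-7 A.

7.79×10^-7 A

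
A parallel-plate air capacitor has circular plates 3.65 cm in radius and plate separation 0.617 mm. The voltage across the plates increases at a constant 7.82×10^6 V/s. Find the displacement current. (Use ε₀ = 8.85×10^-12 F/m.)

E = V/d so dE/dt = (dV/dt)/d = 1.267×10^10 V/(m·s), and I_d = ε₀ A dE/dt = (8.85×10^-12)(4.185×10^-3)(1.267×10^10) = 4.69×10^-4 A.

4.69×10^-4 A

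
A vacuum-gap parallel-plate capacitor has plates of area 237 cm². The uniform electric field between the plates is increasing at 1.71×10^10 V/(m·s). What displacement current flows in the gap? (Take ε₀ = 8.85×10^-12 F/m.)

The displacement current is ε₀ times dΦ_E/dt = ε₀ A dE/dt = (8.85×10^-12)(0.0237)(1.71×10^10) = 3.59×10^-3 A.

3.59×10^-3 A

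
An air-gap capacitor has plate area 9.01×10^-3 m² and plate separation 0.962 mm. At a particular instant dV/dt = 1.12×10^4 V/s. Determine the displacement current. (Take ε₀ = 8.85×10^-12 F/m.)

E = V/d so dE/dt = (dV/dt)/d = 1.164×10^7 V/(m·s), and I_d = ε₀ A dE/dt = (8.85×10^-12)(9.01×10^-3)(1.164×10^7) = 9.28×10^-7 A.

9.28×10^-7 A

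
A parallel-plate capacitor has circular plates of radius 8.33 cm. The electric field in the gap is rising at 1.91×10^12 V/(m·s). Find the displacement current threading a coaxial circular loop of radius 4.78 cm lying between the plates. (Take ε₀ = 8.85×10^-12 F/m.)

Through the whole plate area (πR² = 0.02180 m²), I_d = ε₀ πR² dE/dt = 0.3685 A.
Since J_d is uniform, the enclosed fraction is (r/R)² = 0.3293, giving I_d,enc = 0.121 A.

0.121 A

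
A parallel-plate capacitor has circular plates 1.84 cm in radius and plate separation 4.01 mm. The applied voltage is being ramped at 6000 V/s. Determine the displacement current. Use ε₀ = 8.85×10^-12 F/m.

E = V/d so dE/dt = (dV/dt)/d = 1.496×10^6 V/(m·s), and I_d = ε₀ A dE/dt = (8.85×10^-12)(1.064×10^-3)(1.496×10^6) = 1.41×10^-8 A.

1.41×10^-8 A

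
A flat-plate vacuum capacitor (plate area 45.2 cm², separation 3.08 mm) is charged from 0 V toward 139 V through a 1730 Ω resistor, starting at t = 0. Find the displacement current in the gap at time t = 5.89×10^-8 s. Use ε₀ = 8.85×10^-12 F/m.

5.84×10^-3 A

With C = ε₀A/d = (8.85×10^-12)(4.52×10^-3)/(3.08×10^-3) = 1.299×10^-11 F, the time constant is τ = RC = 2.247×10^-8 s, so t/τ = 2.621 and e^(−t/τ) = 0.07273.
I_d = I_cond = (V₀/R) e^(−t/τ) = (0.08035)(0.07273) = 5.84×10^-3 A.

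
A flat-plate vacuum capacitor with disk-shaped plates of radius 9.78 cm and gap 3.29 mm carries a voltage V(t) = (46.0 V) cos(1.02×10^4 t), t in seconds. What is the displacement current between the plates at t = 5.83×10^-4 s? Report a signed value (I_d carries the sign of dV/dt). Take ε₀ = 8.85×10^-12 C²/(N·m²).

dV/dt = (46.0)(1.02×10^4)·−sin(5.9466) = 1.550×10^5 V/s.
I_d = C dV/dt with C = ε₀A/d = (8.85×10^-12)(0.03005)/(3.29×10^-3) = 8.083×10^-11 F, so I_d = (8.083×10^-11)(1.550×10^5) = 1.25×10^-5 A.

1.25×10^-5 A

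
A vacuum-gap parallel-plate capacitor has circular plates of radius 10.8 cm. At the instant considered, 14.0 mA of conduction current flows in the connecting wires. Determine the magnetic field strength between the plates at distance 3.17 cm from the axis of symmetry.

By continuity the displacement current in the gap matches the conduction current: I_d = 0.0140 A.
An Ampèrian loop of radius r encloses a fraction (r/R)² of I_d. Then B·2πr = μ₀ I_d (r/R)², giving B = μ₀ I_d r/(2πR²) = 7.61×10^-9 T.

7.61×10^-9 T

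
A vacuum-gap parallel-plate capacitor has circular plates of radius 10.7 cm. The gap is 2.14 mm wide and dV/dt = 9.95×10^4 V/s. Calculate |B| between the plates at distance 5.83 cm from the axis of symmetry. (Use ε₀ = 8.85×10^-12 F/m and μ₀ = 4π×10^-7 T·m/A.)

I_d = C dV/dt with C = ε₀πR²/d = 1.488×10^-10 F, so I_d = (1.488×10^-10)(9.95×10^4) = 1.481×10^-5 A.
An Ampèrian loop of radius r encloses a fraction (r/R)² of I_d. Then B·2πr = μ₀ I_d (r/R)², giving B = μ₀ I_d r/(2πR²) = 1.51×10^-11 T.

1.51×10^-11 T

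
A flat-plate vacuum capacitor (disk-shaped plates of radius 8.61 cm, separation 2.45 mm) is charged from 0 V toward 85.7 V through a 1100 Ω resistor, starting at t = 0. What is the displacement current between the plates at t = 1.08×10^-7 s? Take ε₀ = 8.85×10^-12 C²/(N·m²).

0.0243 A

C = ε₀A/d = (8.85×10^-12)(0.02329)/(2.45×10^-3) = 8.413×10^-11 F, so τ = RC = 9.254×10^-8 s.
The conduction current is I(t) = (V₀/R) e^(−t/τ), and the displacement current between the plates equals it.
t/τ = 1.167; I_d = (85.7/1100) · e^(−1.167) = (0.07791)(0.3113) = 0.0243 A.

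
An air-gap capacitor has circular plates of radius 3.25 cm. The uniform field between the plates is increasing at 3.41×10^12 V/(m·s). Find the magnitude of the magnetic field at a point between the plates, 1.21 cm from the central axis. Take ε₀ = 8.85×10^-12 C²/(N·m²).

2.29×10^-7 T

I_d = ε₀ dΦ_E/dt = ε₀ πR² (dE/dt) = (8.85×10^-12)(3.318×10^-3)(3.41×10^12) = 0.1001 A through the full plate area.
For r < R the Ampère–Maxwell law gives B(2πr) = μ₀ I_d (r²/R²), so B = μ₀ I_d r/(2πR²) = (4π×10^-7)(0.1001)(0.0121)/(2π·0.0325²) = 2.29×10^-7 T.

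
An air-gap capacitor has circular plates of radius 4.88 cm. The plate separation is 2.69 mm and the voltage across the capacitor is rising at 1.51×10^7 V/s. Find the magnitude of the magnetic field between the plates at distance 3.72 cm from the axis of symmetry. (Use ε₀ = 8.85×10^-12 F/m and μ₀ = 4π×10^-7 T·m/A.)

1.16×10^-9 T

I_d = C dV/dt with C = ε₀πR²/d = 2.462×10^-11 F, so I_d = (2.462×10^-11)(1.51×10^7) = 3.718×10^-4 A.
∮B·dl = μ₀ I_d,enc with I_d,enc = I_d r²/R² = 2.161×10^-4 A; so B = μ₀ I_d,enc/(2πr) = 1.16×10^-9 T.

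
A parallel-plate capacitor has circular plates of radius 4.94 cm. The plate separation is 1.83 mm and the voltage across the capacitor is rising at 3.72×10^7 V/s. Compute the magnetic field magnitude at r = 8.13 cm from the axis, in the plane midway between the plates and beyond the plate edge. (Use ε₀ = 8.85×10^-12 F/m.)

3.39×10^-9 T

dE/dt = (dV/dt)/d = 2.033×10^10 V/(m·s); I_d = ε₀(πR²)(dE/dt) = (8.85×10^-12)(7.667×10^-3)(2.033×10^10) = 1.379×10^-3 A.
For r ≥ R the full I_d is enclosed: B = μ₀ I_d/(2πr) = (4π×10^-7)(1.379×10^-3)/(2π·0.0813) = 3.39×10^-9 T.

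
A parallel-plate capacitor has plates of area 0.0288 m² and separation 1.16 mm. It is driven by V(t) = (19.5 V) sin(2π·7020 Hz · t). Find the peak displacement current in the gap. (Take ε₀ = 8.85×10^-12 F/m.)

1.89×10^-4 A

The displacement current equals the conduction current C dV/dt, which peaks at C V₀ ω.
With C = ε₀A/d = (8.85×10^-12)(0.0288)/(1.16×10^-3) = 2.197×10^-10 F and ω = 2πf = 4.411×10^4 rad/s, I_d,max = (2.197×10^-10)(19.5)(4.411×10^4) = 1.89×10^-4 A.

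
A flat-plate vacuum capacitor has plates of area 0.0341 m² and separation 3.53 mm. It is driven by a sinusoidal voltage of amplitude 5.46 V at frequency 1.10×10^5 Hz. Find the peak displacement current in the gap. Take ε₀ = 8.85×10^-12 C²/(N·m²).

3.23×10^-4 A

(dE/dt)_max = V₀ω/d = 1.069×10^9 V/(m·s); ω = 2πf = 6.912×10^5 rad/s.
I_d,max = ε₀ A (dE/dt)_max = (8.85×10^-12)(0.0341)(1.069×10^9) = 3.23×10^-4 A.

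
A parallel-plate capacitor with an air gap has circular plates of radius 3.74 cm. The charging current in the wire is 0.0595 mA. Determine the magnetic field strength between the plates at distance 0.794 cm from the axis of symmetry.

6.75×10^-11 T

No conduction current crosses the gap, so I_d there equals the 5.95×10^-5 A in the leads.
For r < R the Ampère–Maxwell law gives B(2πr) = μ₀ I_d (r²/R²), so B = μ₀ I_d r/(2πR²) = (4π×10^-7)(5.95×10^-5)(7.94×10^-3)/(2π·0.0374²) = 6.75×10^-11 T.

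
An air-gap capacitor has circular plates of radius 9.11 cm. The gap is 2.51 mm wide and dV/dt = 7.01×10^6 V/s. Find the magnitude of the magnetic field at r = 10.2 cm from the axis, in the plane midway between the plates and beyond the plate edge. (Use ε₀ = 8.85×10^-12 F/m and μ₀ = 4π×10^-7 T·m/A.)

dE/dt = (dV/dt)/d = 2.793×10^9 V/(m·s); I_d = ε₀(πR²)(dE/dt) = (8.85×10^-12)(0.02607)(2.793×10^9) = 6.444×10^-4 A.
With r > R the enclosed displacement current is the full I_d; B = μ₀ I_d / (2πr) = 1.26×10^-9 T.

1.26×10^-9 T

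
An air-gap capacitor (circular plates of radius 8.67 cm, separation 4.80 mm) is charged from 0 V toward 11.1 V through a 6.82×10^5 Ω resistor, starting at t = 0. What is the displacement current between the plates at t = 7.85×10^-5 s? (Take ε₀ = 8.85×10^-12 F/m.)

1.16×10^-6 A

With C = ε₀A/d = (8.85×10^-12)(0.02362)/(4.80×10^-3) = 4.355×10^-11 F, the time constant is τ = RC = 2.970×10^-5 s, so t/τ = 2.643 and e^(−t/τ) = 0.07115.
I_d = I_cond = (V₀/R) e^(−t/τ) = (1.628×10^-5)(0.07115) = 1.16×10^-6 A.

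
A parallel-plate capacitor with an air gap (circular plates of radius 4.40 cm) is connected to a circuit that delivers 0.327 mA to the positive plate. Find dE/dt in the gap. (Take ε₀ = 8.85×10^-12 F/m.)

6.08×10^9 V/(m·s)

The displacement current between the plates equals the conduction current, I_d = 0.327 mA.
Then dE/dt = I_d/(ε₀A) = 6.08×10^9 V/(m·s).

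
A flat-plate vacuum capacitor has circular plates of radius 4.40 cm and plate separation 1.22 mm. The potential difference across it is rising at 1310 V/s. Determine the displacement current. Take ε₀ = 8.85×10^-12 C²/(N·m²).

5.78×10^-8 A

E = V/d so dE/dt = (dV/dt)/d = 1.074×10^6 V/(m·s), and I_d = ε₀ A dE/dt = (8.85×10^-12)(6.082×10^-3)(1.074×10^6) = 5.78×10^-8 A.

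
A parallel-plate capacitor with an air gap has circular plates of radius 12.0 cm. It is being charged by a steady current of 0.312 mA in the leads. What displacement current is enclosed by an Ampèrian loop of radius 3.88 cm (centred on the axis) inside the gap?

No conduction current crosses the gap, so I_d there equals the 3.12×10^-4 A in the leads.
Through an area πr² the displacement current is I_d·(πr²/πR²) = I_d (r/R)² = 3.26×10^-5 A.

3.26×10^-5 A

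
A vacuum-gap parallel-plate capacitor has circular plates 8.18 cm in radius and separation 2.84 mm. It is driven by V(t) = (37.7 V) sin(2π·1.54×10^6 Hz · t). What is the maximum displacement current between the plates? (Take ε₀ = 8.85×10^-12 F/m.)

0.0239 A

C = ε₀A/d = (8.85×10^-12)(0.02102)/(2.84×10^-3) = 6.550×10^-11 F; ω = 2πf = 9.676×10^6 rad/s.
I_d = C dV/dt, so |I_d|_max = C V₀ ω = (6.550×10^-11)(37.7)(9.676×10^6) = 0.0239 A.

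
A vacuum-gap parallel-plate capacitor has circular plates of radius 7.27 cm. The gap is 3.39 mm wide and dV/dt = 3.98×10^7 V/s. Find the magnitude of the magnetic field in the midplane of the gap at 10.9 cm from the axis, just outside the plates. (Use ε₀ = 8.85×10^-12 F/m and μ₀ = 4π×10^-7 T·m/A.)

3.17×10^-9 T

I_d = C dV/dt with C = ε₀πR²/d = 4.334×10^-11 F, so I_d = (4.334×10^-11)(3.98×10^7) = 1.725×10^-3 A.
With r > R the enclosed displacement current is the full I_d; B = μ₀ I_d / (2πr) = 3.17×10^-9 T.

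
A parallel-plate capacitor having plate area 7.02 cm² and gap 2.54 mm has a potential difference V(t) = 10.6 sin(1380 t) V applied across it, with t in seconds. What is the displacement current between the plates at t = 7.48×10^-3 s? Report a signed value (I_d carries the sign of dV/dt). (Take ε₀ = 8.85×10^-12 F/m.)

-2.23×10^-8 A

dV/dt = (10.6)(1380)·cos(10.3224) = -9120 V/s.
I_d = C dV/dt with C = ε₀A/d = (8.85×10^-12)(7.02×10^-4)/(2.54×10^-3) = 2.446×10^-12 F, so I_d = (2.446×10^-12)(-9120) = -2.23×10^-8 A.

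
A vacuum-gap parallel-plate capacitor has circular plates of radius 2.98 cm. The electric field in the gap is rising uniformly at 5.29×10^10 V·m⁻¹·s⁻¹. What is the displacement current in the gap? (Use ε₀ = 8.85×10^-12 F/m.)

1.31×10^-3 A

I_d = ε₀ A (dE/dt) = (8.85×10^-12)(2.790×10^-3 m²)(5.29×10^10) = 1.31×10^-3 A.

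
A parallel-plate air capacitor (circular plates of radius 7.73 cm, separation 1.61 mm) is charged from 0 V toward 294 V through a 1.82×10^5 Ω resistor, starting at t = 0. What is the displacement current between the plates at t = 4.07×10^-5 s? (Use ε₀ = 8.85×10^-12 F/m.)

1.85×10^-4 A

With C = ε₀A/d = (8.85×10^-12)(0.01877)/(1.61×10^-3) = 1.032×10^-10 F, the time constant is τ = RC = 1.878×10^-5 s, so t/τ = 2.167 and e^(−t/τ) = 0.1145.
I_d = I_cond = (V₀/R) e^(−t/τ) = (1.615×10^-3)(0.1145) = 1.85×10^-4 A.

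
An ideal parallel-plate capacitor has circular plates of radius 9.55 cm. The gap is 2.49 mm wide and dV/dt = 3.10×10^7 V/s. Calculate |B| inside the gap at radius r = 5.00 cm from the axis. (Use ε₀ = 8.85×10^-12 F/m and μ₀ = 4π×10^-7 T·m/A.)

3.46×10^-9 T

dE/dt = (dV/dt)/d = 1.245×10^10 V/(m·s); I_d = ε₀(πR²)(dE/dt) = (8.85×10^-12)(0.02865)(1.245×10^10) = 3.157×10^-3 A.
For r < R the Ampère–Maxwell law gives B(2πr) = μ₀ I_d (r²/R²), so B = μ₀ I_d r/(2πR²) = (4π×10^-7)(3.157×10^-3)(0.0500)/(2π·0.0955²) = 3.46×10^-9 T.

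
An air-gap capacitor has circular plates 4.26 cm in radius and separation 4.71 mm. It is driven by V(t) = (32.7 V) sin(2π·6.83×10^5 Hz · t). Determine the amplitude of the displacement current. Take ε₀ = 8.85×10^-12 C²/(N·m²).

1.50×10^-3 A

The displacement current equals the conduction current C dV/dt, which peaks at C V₀ ω.
With C = ε₀A/d = (8.85×10^-12)(5.701×10^-3)/(4.71×10^-3) = 1.071×10^-11 F and ω = 2πf = 4.291×10^6 rad/s, I_d,max = (1.071×10^-11)(32.7)(4.291×10^6) = 1.50×10^-3 A.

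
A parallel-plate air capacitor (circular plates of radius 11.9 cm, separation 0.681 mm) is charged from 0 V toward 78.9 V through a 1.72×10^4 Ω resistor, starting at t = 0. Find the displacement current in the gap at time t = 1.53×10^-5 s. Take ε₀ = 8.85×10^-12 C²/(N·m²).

9.85×10^-4 A

C = ε₀A/d = (8.85×10^-12)(0.04449)/(6.81×10^-4) = 5.782×10^-10 F, so τ = RC = 9.945×10^-6 s.
The conduction current is I(t) = (V₀/R) e^(−t/τ), and the displacement current between the plates equals it.
t/τ = 1.538; I_d = (78.9/1.72×10^4) · e^(−1.538) = (4.587×10^-3)(0.2148) = 9.85×10^-4 A.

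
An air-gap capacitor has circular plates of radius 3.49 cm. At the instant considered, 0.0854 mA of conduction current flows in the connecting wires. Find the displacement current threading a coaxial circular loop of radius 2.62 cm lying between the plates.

No conduction current crosses the gap, so I_d there equals the 8.54×10^-5 A in the leads.
Through an area πr² the displacement current is I_d·(πr²/πR²) = I_d (r/R)² = 4.81×10^-5 A.

4.81×10^-5 A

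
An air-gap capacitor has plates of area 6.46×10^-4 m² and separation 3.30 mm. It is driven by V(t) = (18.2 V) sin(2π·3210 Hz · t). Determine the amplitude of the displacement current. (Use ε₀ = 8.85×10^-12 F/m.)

(dE/dt)_max = V₀ω/d = 1.112×10^8 V/(m·s); ω = 2πf = 2.017×10^4 rad/s.
I_d,max = ε₀ A (dE/dt)_max = (8.85×10^-12)(6.46×10^-4)(1.112×10^8) = 6.36×10^-7 A.

6.36×10^-7 A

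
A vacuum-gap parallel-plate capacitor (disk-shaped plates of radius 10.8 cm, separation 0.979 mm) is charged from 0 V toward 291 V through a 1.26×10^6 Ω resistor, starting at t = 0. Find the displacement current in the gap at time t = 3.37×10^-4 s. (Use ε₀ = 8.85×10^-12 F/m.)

1.03×10^-4 A

C = ε₀A/d = (8.85×10^-12)(0.03664)/(9.79×10^-4) = 3.312×10^-10 F and τ = RC = 4.173×10^-4 s. I_d in the gap equals the RC charging current.
I_d(t) = (V₀/R) e^(−t/τ) = 2.310×10^-4 · e^(−0.8076) = 1.03×10^-4 A.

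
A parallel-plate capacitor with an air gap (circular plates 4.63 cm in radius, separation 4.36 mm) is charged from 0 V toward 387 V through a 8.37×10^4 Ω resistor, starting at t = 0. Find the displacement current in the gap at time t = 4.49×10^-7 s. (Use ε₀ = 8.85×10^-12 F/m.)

With C = ε₀A/d = (8.85×10^-12)(6.735×10^-3)/(4.36×10^-3) = 1.367×10^-11 F, the time constant is τ = RC = 1.144×10^-6 s, so t/τ = 0.3925 and e^(−t/τ) = 0.6754.
I_d = I_cond = (V₀/R) e^(−t/τ) = (4.624×10^-3)(0.6754) = 3.12×10^-3 A.

3.12×10^-3 A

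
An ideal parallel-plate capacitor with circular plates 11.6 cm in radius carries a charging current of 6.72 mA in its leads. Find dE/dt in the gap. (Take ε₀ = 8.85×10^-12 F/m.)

Charge continuity gives I_d = I = 6.72×10^-3 A between the plates.
Then dE/dt = I_d/(ε₀A) = 1.80×10^10 V/(m·s).

1.80×10^10 V/(m·s)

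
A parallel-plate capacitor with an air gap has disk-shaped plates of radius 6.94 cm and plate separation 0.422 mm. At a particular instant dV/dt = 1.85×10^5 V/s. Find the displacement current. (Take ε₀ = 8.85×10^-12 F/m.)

5.87×10^-5 A

C = ε₀A/d = (8.85×10^-12)(0.01513)/(4.22×10^-4) = 3.173×10^-10 F.
I_d = C dV/dt = (3.173×10^-10)(1.85×10^5) = 5.87×10^-5 A.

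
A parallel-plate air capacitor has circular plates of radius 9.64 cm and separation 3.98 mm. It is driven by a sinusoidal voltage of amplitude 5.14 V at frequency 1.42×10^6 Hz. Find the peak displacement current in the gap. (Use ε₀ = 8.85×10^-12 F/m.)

2.98×10^-3 A

(dE/dt)_max = V₀ω/d = 1.152×10^10 V/(m·s); ω = 2πf = 8.922×10^6 rad/s.
I_d,max = ε₀ A (dE/dt)_max = (8.85×10^-12)(0.02919)(1.152×10^10) = 2.98×10^-3 A.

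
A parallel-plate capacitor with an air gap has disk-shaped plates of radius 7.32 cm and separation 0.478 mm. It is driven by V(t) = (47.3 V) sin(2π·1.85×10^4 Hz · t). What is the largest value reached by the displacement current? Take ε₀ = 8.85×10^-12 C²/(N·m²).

(dE/dt)_max = V₀ω/d = 1.150×10^10 V/(m·s); ω = 2πf = 1.162×10^5 rad/s.
I_d,max = ε₀ A (dE/dt)_max = (8.85×10^-12)(0.01683)(1.150×10^10) = 1.71×10^-3 A.

1.71×10^-3 A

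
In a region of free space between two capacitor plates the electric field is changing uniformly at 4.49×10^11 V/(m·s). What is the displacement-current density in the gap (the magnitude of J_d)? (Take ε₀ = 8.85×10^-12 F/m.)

3.97 A/m²

The displacement-current density is ε₀ ∂E/∂t = (8.85×10^-12)(4.49×10^11) = 3.97 A/m².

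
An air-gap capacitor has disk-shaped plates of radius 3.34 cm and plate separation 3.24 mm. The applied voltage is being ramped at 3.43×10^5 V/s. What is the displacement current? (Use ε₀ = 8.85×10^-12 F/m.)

3.28×10^-6 A

The displacement current equals the charging current C dV/dt. With C = ε₀A/d = (8.85×10^-12)(3.505×10^-3)/(3.24×10^-3) = 9.574×10^-12 F, I_d = (9.574×10^-12)(3.43×10^5) = 3.28×10^-6 A.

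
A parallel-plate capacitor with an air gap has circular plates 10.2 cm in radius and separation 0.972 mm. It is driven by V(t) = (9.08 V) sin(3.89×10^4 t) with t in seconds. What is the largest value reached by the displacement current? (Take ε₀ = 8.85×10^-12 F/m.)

1.05×10^-4 A

C = ε₀A/d = (8.85×10^-12)(0.03269)/(9.72×10^-4) = 2.976×10^-10 F; ω = 3.89×10^4 rad/s.
I_d = C dV/dt, so |I_d|_max = C V₀ ω = (2.976×10^-10)(9.08)(3.89×10^4) = 1.05×10^-4 A.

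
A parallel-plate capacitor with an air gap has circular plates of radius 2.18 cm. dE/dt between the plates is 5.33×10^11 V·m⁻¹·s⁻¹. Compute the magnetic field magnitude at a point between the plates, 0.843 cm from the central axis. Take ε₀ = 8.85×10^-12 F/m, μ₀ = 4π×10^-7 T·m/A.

2.50×10^-8 T

Through the whole plate area (πR² = 1.493×10^-3 m²), I_d = ε₀ πR² dE/dt = 7.043×10^-3 A.
For r < R the Ampère–Maxwell law gives B(2πr) = μ₀ I_d (r²/R²), so B = μ₀ I_d r/(2πR²) = (4π×10^-7)(7.043×10^-3)(8.43×10^-3)/(2π·0.0218²) = 2.50×10^-8 T.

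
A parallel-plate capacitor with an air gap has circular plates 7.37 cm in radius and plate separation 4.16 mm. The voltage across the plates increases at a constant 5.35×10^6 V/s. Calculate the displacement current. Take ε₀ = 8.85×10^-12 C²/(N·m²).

1.94×10^-4 A

The field between the plates is E = V/d, so dE/dt = (5.35×10^6)/(4.16×10^-3 m) = 1.286×10^9 V/(m·s).
I_d = ε₀ A (dE/dt) = (8.85×10^-12)(0.01706)(1.286×10^9) = 1.94×10^-4 A.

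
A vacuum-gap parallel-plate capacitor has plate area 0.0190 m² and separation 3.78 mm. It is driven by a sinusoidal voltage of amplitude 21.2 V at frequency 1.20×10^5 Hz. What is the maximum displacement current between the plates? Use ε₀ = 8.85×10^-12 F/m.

7.11×10^-4 A

C = ε₀A/d = (8.85×10^-12)(0.0190)/(3.78×10^-3) = 4.448×10^-11 F; ω = 2πf = 7.540×10^5 rad/s.
I_d = C dV/dt, so |I_d|_max = C V₀ ω = (4.448×10^-11)(21.2)(7.540×10^5) = 7.11×10^-4 A.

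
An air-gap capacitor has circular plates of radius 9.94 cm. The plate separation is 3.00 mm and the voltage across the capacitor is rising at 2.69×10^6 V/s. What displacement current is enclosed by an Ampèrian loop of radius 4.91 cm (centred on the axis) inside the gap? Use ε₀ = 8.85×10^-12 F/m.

With E = V/d, dE/dt = 8.967×10^8 V/(m·s) and πR² = 0.03104 m², giving I_d = ε₀ πR² dE/dt = 2.463×10^-4 A.
The field is uniform, so I_d,enc = I_d (r/R)² = (2.463×10^-4)(4.91/9.94)² = 6.01×10^-5 A.

6.01×10^-5 A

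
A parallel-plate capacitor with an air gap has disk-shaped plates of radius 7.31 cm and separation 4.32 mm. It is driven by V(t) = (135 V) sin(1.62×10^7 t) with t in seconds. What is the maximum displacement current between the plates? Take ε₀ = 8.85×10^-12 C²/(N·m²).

0.0752 A

C = ε₀A/d = (8.85×10^-12)(0.01679)/(4.32×10^-3) = 3.440×10^-11 F; ω = 1.62×10^7 rad/s.
I_d = C dV/dt, so |I_d|_max = C V₀ ω = (3.440×10^-11)(135)(1.62×10^7) = 0.0752 A.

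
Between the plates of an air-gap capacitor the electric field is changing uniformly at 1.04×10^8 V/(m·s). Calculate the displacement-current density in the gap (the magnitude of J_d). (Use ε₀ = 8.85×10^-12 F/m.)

J_d = ε₀ ∂E/∂t, so J_d = 9.20×10^-4 A/m².

9.20×10^-4 A/m²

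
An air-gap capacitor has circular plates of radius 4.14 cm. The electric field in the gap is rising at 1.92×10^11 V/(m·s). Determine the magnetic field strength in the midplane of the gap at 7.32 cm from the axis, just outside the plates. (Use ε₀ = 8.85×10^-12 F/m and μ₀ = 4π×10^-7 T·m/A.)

I_d = ε₀ dΦ_E/dt = ε₀ πR² (dE/dt) = (8.85×10^-12)(5.385×10^-3)(1.92×10^11) = 9.150×10^-3 A through the full plate area.
Outside the plates the loop encloses all of I_d, so B·2πr = μ₀ I_d and B = 2.50×10^-8 T.

2.50×10^-8 T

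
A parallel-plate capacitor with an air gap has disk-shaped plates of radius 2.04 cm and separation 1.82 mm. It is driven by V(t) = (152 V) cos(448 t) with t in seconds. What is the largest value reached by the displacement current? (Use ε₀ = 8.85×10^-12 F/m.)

(dE/dt)_max = V₀ω/d = 3.742×10^7 V/(m·s); ω = 448 rad/s.
I_d,max = ε₀ A (dE/dt)_max = (8.85×10^-12)(1.307×10^-3)(3.742×10^7) = 4.33×10^-7 A.

4.33×10^-7 A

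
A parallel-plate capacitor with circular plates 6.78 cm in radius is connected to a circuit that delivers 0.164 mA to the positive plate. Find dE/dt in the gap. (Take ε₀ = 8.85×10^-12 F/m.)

1.28×10^9 V/(m·s)

Charge continuity gives I_d = I = 1.64×10^-4 A between the plates.
Inverting I_d = ε₀ A dE/dt gives dE/dt = 1.64×10^-4 / (8.85×10^-12 · 0.01444) = 1.28×10^9 V/(m·s).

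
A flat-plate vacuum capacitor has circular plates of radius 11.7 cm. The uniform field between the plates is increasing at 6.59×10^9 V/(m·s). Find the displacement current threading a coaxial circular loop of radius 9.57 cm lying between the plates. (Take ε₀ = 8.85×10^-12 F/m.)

Through the whole plate area (πR² = 0.04301 m²), I_d = ε₀ πR² dE/dt = 2.508×10^-3 A.
Through an area πr² the displacement current is I_d·(πr²/πR²) = I_d (r/R)² = 1.68×10^-3 A.

1.68×10^-3 A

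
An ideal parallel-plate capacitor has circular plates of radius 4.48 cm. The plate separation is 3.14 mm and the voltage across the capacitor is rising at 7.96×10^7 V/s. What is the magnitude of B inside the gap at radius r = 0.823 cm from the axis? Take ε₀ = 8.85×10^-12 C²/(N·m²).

dE/dt = (dV/dt)/d = 2.535×10^10 V/(m·s); I_d = ε₀(πR²)(dE/dt) = (8.85×10^-12)(6.305×10^-3)(2.535×10^10) = 1.415×10^-3 A.
∮B·dl = μ₀ I_d,enc with I_d,enc = I_d r²/R² = 4.775×10^-5 A; so B = μ₀ I_d,enc/(2πr) = 1.16×10^-9 T.

1.16×10^-9 T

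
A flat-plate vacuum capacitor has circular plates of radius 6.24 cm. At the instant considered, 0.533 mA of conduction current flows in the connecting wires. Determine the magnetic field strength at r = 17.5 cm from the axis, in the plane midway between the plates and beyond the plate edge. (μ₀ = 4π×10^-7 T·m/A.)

Between the plates the displacement current equals the wire current: I_d = 0.533 mA = 5.33×10^-4 A.
With r > R the enclosed displacement current is the full I_d; B = μ₀ I_d / (2πr) = 6.09×10^-10 T.

6.09×10^-10 T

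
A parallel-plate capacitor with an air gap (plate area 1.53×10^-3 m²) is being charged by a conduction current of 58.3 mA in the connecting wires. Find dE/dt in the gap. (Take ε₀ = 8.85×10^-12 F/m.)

The displacement current between the plates equals the conduction current, I_d = 58.3 mA.
Since I_d = ε₀ A dE/dt, dE/dt = I_d/(ε₀A) = (0.0583)/((8.85×10^-12)(1.53×10^-3)) = 4.31×10^12 V/(m·s).

4.31×10^12 V/(m·s)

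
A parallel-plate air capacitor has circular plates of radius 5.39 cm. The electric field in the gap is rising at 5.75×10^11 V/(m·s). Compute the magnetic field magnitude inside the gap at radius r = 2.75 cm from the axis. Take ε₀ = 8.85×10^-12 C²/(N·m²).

Total displacement current: I_d = ε₀(πR²)(dE/dt) = (8.85×10^-12)(9.127×10^-3)(5.75×10^11) = 0.04645 A.
∮B·dl = μ₀ I_d,enc with I_d,enc = I_d r²/R² = 0.01209 A; so B = μ₀ I_d,enc/(2πr) = 8.79×10^-8 T.

8.79×10^-8 T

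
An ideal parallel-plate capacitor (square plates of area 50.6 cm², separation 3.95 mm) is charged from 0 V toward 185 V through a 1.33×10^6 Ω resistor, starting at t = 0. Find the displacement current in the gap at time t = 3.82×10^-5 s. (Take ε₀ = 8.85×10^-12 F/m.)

1.10×10^-5 A

With C = ε₀A/d = (8.85×10^-12)(5.06×10^-3)/(3.95×10^-3) = 1.134×10^-11 F, the time constant is τ = RC = 1.508×10^-5 s, so t/τ = 2.533 and e^(−t/τ) = 0.07942.
I_d = I_cond = (V₀/R) e^(−t/τ) = (1.391×10^-4)(0.07942) = 1.10×10^-5 A.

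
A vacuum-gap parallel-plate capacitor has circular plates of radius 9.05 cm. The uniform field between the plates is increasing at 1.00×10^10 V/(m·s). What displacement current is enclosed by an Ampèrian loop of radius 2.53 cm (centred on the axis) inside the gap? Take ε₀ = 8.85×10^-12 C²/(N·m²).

Through the whole plate area (πR² = 0.02573 m²), I_d = ε₀ πR² dE/dt = 2.277×10^-3 A.
Since J_d is uniform, the enclosed fraction is (r/R)² = 0.07815, giving I_d,enc = 1.78×10^-4 A.

1.78×10^-4 A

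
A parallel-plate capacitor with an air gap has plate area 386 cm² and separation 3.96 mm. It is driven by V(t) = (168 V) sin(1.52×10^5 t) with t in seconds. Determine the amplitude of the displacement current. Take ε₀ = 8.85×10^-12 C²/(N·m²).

2.20×10^-3 A

(dE/dt)_max = V₀ω/d = 6.448×10^9 V/(m·s); ω = 1.52×10^5 rad/s.
I_d,max = ε₀ A (dE/dt)_max = (8.85×10^-12)(0.0386)(6.448×10^9) = 2.20×10^-3 A.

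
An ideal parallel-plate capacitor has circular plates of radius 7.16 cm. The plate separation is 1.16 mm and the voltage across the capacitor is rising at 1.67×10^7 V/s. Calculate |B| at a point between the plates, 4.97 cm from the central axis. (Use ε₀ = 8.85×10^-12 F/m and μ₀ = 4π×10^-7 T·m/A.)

I_d = C dV/dt with C = ε₀πR²/d = 1.229×10^-10 F, so I_d = (1.229×10^-10)(1.67×10^7) = 2.052×10^-3 A.
For r < R the Ampère–Maxwell law gives B(2πr) = μ₀ I_d (r²/R²), so B = μ₀ I_d r/(2πR²) = (4π×10^-7)(2.052×10^-3)(0.0497)/(2π·0.0716²) = 3.98×10^-9 T.

3.98×10^-9 T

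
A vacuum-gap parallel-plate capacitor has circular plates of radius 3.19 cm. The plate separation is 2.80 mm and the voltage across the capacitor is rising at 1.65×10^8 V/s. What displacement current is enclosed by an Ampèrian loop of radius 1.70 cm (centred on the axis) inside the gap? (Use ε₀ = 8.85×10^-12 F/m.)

dE/dt = (dV/dt)/d = 5.893×10^10 V/(m·s); I_d = ε₀(πR²)(dE/dt) = (8.85×10^-12)(3.197×10^-3)(5.893×10^10) = 1.667×10^-3 A.
Since J_d is uniform, the enclosed fraction is (r/R)² = 0.2840, giving I_d,enc = 4.73×10^-4 A.

4.73×10^-4 A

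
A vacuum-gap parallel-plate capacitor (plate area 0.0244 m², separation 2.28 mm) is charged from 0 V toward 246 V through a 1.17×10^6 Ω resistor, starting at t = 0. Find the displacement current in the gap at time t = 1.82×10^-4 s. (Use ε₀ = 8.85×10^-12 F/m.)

4.07×10^-5 A

C = ε₀A/d = (8.85×10^-12)(0.0244)/(2.28×10^-3) = 9.471×10^-11 F and τ = RC = 1.108×10^-4 s. I_d in the gap equals the RC charging current.
I_d(t) = (V₀/R) e^(−t/τ) = 2.103×10^-4 · e^(−1.643) = 4.07×10^-5 A.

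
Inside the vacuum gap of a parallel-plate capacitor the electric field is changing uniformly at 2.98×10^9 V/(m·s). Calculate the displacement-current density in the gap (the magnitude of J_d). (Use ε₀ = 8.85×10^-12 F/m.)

0.0264 A/m²

The displacement-current density is ε₀ ∂E/∂t = (8.85×10^-12)(2.98×10^9) = 0.0264 A/m².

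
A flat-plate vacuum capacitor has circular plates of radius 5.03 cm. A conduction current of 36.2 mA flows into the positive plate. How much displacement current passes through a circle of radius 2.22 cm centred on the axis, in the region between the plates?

7.05×10^-3 A

No conduction current crosses the gap, so I_d there equals the 0.0362 A in the leads.
The field is uniform, so I_d,enc = I_d (r/R)² = (0.0362)(2.22/5.03)² = 7.05×10^-3 A.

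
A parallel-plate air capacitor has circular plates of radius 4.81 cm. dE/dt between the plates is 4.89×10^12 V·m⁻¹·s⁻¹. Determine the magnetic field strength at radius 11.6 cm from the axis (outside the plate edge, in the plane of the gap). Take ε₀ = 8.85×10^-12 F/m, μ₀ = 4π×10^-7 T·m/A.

Through the whole plate area (πR² = 7.268×10^-3 m²), I_d = ε₀ πR² dE/dt = 0.3145 A.
For r ≥ R the full I_d is enclosed: B = μ₀ I_d/(2πr) = (4π×10^-7)(0.3145)/(2π·0.116) = 5.42×10^-7 T.

5.42×10^-7 T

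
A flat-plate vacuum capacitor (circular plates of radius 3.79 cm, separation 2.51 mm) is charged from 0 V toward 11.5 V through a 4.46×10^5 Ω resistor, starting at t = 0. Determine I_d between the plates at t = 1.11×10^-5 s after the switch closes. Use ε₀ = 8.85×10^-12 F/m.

5.40×10^-6 A

C = ε₀A/d = (8.85×10^-12)(4.513×10^-3)/(2.51×10^-3) = 1.591×10^-11 F and τ = RC = 7.096×10^-6 s. I_d in the gap equals the RC charging current.
I_d(t) = (V₀/R) e^(−t/τ) = 2.578×10^-5 · e^(−1.564) = 5.40×10^-6 A.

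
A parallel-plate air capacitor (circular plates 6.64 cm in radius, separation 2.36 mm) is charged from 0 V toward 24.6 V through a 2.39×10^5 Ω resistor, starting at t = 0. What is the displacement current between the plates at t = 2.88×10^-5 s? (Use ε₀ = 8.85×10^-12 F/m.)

1.01×10^-5 A

C = ε₀A/d = (8.85×10^-12)(0.01385)/(2.36×10^-3) = 5.194×10^-11 F, so τ = RC = 1.241×10^-5 s.
The conduction current is I(t) = (V₀/R) e^(−t/τ), and the displacement current between the plates equals it.
t/τ = 2.321; I_d = (24.6/2.39×10^5) · e^(−2.321) = (1.029×10^-4)(0.09818) = 1.01×10^-5 A.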